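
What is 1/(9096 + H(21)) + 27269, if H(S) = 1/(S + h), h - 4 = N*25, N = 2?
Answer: 18602939144/682201 ≈ 27269.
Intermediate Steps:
h = 54 (h = 4 + 2*25 = 4 + 50 = 54)
H(S) = 1/(54 + S) (H(S) = 1/(S + 54) = 1/(54 + S))
1/(9096 + H(21)) + 27269 = 1/(9096 + 1/(54 + 21)) + 27269 = 1/(9096 + 1/75) + 27269 = 1/(682201/75) + 27269 = 75/682201 + 27269 = 18602939144/682201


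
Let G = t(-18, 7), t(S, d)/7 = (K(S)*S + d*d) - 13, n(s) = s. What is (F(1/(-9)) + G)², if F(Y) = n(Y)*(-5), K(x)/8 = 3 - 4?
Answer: 128709025/81 ≈ 1.5890e+6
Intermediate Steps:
K(x) = -8 (K(x) = 8*(3 - 4) = 8*(-1) = -8)
t(S, d) = -91 - 56*S + 7*d² (t(S, d) = 7*((-8*S + d*d) - 13) = 7*((-8*S + d²) - 13) = 7*((d² - 8*S) - 13) = 7*(-13 + d² - 8*S) = -91 - 56*S + 7*d²)
G = 1260 (G = -91 - 56*(-18) + 7*7² = -91 + 1008 + 7*49 = -91 + 1008 + 343 = 1260)
F(Y) = -5*Y (F(Y) = Y*(-5) = -5*Y)
(F(1/(-9)) + G)² = (-5/(-9) + 1260)² = (-5*(-⅑) + 1260)² = (5/9 + 1260)² = (11345/9)² = 128709025/81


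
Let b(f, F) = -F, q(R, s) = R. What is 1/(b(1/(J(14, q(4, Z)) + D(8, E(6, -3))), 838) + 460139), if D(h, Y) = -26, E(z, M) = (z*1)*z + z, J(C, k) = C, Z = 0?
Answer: 1/459301 ≈ 2.1772e-6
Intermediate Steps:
E(z, M) = z + z**2 (E(z, M) = z*z + z = z**2 + z = z + z**2)
1/(b(1/(J(14, q(4, Z)) + D(8, E(6, -3))), 838) + 460139) = 1/(-1*838 + 460139) = 1/(-838 + 460139) = 1/459301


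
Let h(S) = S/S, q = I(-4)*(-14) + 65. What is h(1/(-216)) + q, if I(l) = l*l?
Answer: -158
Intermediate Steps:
I(l) = l²
q = -159 (q = (-4)²*(-14) + 65 = 16*(-14) + 65 = -224 + 65 = -159)
h(S) = 1
h(1/(-216)) + q = 1 - 159 = -158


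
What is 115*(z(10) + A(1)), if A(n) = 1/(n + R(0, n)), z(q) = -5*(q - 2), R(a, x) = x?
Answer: -9085/2 ≈ -4542.5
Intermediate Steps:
z(q) = 10 - 5*q (z(q) = -5*(-2 + q) = 10 - 5*q)
A(n) = 1/(2*n) (A(n) = 1/(n + n) = 1/(2*n))
115*(z(10) + A(1)) = 115*((10 - 5*10) + (½)/1) = 115*((10 - 50) + (½)*1) = 115*(-40 + ½) = 115*(-79/2) = -9085/2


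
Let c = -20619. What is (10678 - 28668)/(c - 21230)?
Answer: 17990/41849 ≈ 0.42988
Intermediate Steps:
(10678 - 28668)/(c - 21230) = (10678 - 28668)/(-20619 - 21230) = -17990/(-41849) = -17990*(-1/41849) = 17990/41849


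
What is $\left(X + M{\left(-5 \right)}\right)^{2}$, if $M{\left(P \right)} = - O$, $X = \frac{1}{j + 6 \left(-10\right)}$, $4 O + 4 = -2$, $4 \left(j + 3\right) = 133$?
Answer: $\frac{121801}{56644} \approx 2.1503$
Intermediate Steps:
$j = \frac{121}{4}$ ($j = -3 + \frac{1}{4} \cdot 133 = -3 + \frac{133}{4} = \frac{121}{4} \approx 30.25$)
$O = - \frac{3}{2}$ ($O = -1 + \frac{1}{4} \left(-2\right) = -1 - \frac{1}{2} = - \frac{3}{2} \approx -1.5$)
$X = - \frac{4}{119}$ ($X = \frac{1}{\frac{121}{4} + 6 \left(-10\right)} = \frac{1}{\frac{121}{4} - 60} = \frac{1}{- \frac{119}{4}} = - \frac{4}{119} \approx -0.033613$)
$M{\left(P \right)} = \frac{3}{2}$ ($M{\left(P \right)} = \left(-1\right) \left(- \frac{3}{2}\right) = \frac{3}{2}$)
$\left(X + M{\left(-5 \right)}\right)^{2} = \left(- \frac{4}{119} + \frac{3}{2}\right)^{2} = \left(\frac{349}{238}\right)^{2} = \frac{121801}{56644}$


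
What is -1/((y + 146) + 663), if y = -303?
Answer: -1/506 ≈ -0.0019763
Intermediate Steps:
-1/((y + 146) + 663) = -1/((-303 + 146) + 663) = -1/(-157 + 663) = -1/506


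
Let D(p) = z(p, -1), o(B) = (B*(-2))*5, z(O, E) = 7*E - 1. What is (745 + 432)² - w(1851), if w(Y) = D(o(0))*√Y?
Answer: 1385329 + 8*√1851 ≈ 1.3857e+6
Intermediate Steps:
z(O, E) = -1 + 7*E
o(B) = -10*B (o(B) = -2*B*5 = -10*B)
D(p) = -8 (D(p) = -1 + 7*(-1) = -1 - 7 = -8)
w(Y) = -8*√Y
(745 + 432)² - w(1851) = (745 + 432)² - (-8)*√1851 = 1177² + 8*√1851 = 1385329 + 8*√1851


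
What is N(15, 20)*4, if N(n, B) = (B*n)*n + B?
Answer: 18080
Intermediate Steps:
N(n, B) = B + B*n² (N(n, B) = B*n² + B = B + B*n²)
N(15, 20)*4 = (20*(1 + 15²))*4 = (20*(1 + 225))*4 = (20*226)*4 = 4520*4 = 18080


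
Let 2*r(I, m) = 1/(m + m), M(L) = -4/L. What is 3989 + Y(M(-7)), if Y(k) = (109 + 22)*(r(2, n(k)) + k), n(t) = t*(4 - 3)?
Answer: 461571/112 ≈ 4121.2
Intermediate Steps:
n(t) = t (n(t) = t*1 = t)
r(I, m) = 1/(4*m) (r(I, m) = 1/(2*(m + m)) = 1/(2*((2*m))) = (1/(2*m))/2 = 1/(4*m))
Y(k) = 131*k + 131/(4*k) (Y(k) = (109 + 22)*(1/(4*k) + k) = 131*(k + 1/(4*k)) = 131*k + 131/(4*k))
3989 + Y(M(-7)) = 3989 + (131*(-4/(-7)) + 131/(4*((-4/(-7))))) = 3989 + (131*(-4*(-⅐)) + 131/(4*((-4*(-⅐))))) = 3989 + (131*(4/7) + 131/(4*(4/7))) = 3989 + (524/7 + (131/4)*(7/4)) = 3989 + (524/7 + 917/16) = 3989 + 14803/112 = 461571/112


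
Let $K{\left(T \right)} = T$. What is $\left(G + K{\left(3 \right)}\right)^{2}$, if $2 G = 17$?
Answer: $\frac{529}{4} \approx 132.25$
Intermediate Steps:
$G = \frac{17}{2}$ ($G = \frac{1}{2} \cdot 17 = \frac{17}{2} \approx 8.5$)
$\left(G + K{\left(3 \right)}\right)^{2} = \left(\frac{17}{2} + 3\right)^{2} = \left(\frac{23}{2}\right)^{2} = \frac{529}{4}$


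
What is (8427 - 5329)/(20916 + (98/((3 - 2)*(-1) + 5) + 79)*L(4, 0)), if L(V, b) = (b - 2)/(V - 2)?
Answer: 6196/41625 ≈ 0.14885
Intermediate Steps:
L(V, b) = (-2 + b)/(-2 + V)
(8427 - 5329)/(20916 + (98/((3 - 2)*(-1) + 5) + 79)*L(4, 0)) = (8427 - 5329)/(20916 + (98/((3 - 2)*(-1) + 5) + 79)*((-2 + 0)/(-2 + 4))) = 3098/(20916 + (98/(1*(-1) + 5) + 79)*(-2/2)) = 3098/(20916 + (98/(-1 + 5) + 79)*((½)*(-2))) = 3098/(20916 + (98/4 + 79)*(-1)) = 3098/(20916 + (98*(¼) + 79)*(-1)) = 3098/(20916 + (49/2 + 79)*(-1)) = 3098/(20916 + (207/2)*(-1)) = 3098/(20916 - 207/2) = 3098/(41625/2) = 3098*(2/41625) = 6196/41625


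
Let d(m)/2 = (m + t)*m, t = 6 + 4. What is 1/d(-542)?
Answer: 1/576688 ≈ 1.7340e-6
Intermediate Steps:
t = 10
d(m) = 2*m*(10 + m) (d(m) = 2*((m + 10)*m) = 2*((10 + m)*m) = 2*(m*(10 + m)) = 2*m*(10 + m))
1/d(-542) = 1/(2*(-542)*(10 - 542)) = 1/(2*(-542)*(-532)) = 1/576688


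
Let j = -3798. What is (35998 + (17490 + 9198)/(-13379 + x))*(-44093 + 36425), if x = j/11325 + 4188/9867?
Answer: -45849858725769516936/166112223499 ≈ -2.7602e+8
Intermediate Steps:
x = 1106026/12415975 (x = -3798/11325 + 4188/9867 = -3798*1/11325 + 4188*(1/9867) = -1266/3775 + 1396/3289 = 1106026/12415975 ≈ 0.089081)
(35998 + (17490 + 9198)/(-13379 + x))*(-44093 + 36425) = (35998 + (17490 + 9198)/(-13379 + 1106026/12415975))*(-44093 + 36425) = (35998 + 26688/(-166112223499/12415975))*(-7668) = (35998 + 26688*(-12415975/166112223499))*(-7668) = (35998 - 331357540800/166112223499)*(-7668) = (5979376463976202/166112223499)*(-7668) = -45849858725769516936/166112223499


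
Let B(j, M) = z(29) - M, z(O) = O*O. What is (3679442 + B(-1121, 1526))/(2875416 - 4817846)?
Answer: -3678757/1942430 ≈ -1.8939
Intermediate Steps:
z(O) = O**2
B(j, M) = 841 - M (B(j, M) = 29**2 - M = 841 - M)
(3679442 + B(-1121, 1526))/(2875416 - 4817846) = (3679442 + (841 - 1*1526))/(2875416 - 4817846) = (3679442 + (841 - 1526))/(-1942430) = (3679442 - 685)*(-1/1942430) = 3678757*(-1/1942430) = -3678757/1942430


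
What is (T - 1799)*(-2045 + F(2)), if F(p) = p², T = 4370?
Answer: -5247411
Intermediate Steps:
(T - 1799)*(-2045 + F(2)) = (4370 - 1799)*(-2045 + 2²) = 2571*(-2045 + 4) = 2571*(-2041) = -5247411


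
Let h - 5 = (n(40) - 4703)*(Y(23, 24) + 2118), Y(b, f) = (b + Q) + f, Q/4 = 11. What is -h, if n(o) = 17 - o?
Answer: 10439729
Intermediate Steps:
Q = 44 (Q = 4*11 = 44)
Y(b, f) = 44 + b + f (Y(b, f) = (b + 44) + f = (44 + b) + f = 44 + b + f)
h = -10439729 (h = 5 + ((17 - 1*40) - 4703)*((44 + 23 + 24) + 2118) = 5 + ((17 - 40) - 4703)*(91 + 2118) = 5 + (-23 - 4703)*2209 = 5 - 4726*2209 = 5 - 10439734 = -10439729)
-h = -1*(-10439729) = 10439729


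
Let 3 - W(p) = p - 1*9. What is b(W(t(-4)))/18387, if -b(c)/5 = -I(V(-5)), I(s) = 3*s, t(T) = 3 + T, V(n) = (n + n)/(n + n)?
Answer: 5/6129 ≈ 0.00081579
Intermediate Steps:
V(n) = 1 (V(n) = (2*n)/((2*n)) = (2*n)*(1/(2*n)) = 1)
W(p) = 12 - p (W(p) = 3 - (p - 1*9) = 3 - (p - 9) = 3 - (-9 + p) = 3 + (9 - p) = 12 - p)
b(c) = 15 (b(c) = -(-5)*3*1 = -(-5)*3 = -5*(-3) = 15)
b(W(t(-4)))/18387 = 15/18387 = 15*(1/18387) = 5/6129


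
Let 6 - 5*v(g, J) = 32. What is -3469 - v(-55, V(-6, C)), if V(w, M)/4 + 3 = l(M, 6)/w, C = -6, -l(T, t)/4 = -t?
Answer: -17319/5 ≈ -3463.8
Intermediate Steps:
l(T, t) = 4*t (l(T, t) = -(-4)*t = 4*t)
V(w, M) = -12 + 96/w (V(w, M) = -12 + 4*((4*6)/w) = -12 + 4*(24/w) = -12 + 96/w)
v(g, J) = -26/5 (v(g, J) = 6/5 - ⅕*32 = 6/5 - 32/5 = -26/5)
-3469 - v(-55, V(-6, C)) = -3469 - 1*(-26/5) = -3469 + 26/5 = -17319/5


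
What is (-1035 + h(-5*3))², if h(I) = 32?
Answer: 1006009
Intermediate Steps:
(-1035 + h(-5*3))² = (-1035 + 32)² = (-1003)² = 1006009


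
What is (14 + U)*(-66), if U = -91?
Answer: 5082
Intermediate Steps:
(14 + U)*(-66) = (14 - 91)*(-66) = -77*(-66) = 5082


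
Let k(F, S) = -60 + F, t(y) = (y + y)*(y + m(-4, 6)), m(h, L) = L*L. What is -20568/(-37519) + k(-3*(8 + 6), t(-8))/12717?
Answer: 85912106/159043041 ≈ 0.54018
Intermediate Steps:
m(h, L) = L²
t(y) = 2*y*(36 + y) (t(y) = (y + y)*(y + 6²) = (2*y)*(y + 36) = (2*y)*(36 + y) = 2*y*(36 + y))
-20568/(-37519) + k(-3*(8 + 6), t(-8))/12717 = -20568/(-37519) + (-60 - 3*(8 + 6))/12717 = -20568*(-1/37519) + (-60 - 3*14)*(1/12717) = 20568/37519 + (-60 - 42)*(1/12717) = 20568/37519 - 102*1/12717 = 20568/37519 - 34/4239 = 85912106/159043041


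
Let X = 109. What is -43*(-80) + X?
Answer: 3549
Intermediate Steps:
-43*(-80) + X = -43*(-80) + 109 = 3440 + 109 = 3549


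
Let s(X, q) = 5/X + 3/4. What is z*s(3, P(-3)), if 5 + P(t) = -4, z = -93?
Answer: -899/4 ≈ -224.75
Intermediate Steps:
P(t) = -9 (P(t) = -5 - 4 = -9)
s(X, q) = ¾ + 5/X (s(X, q) = 5/X + 3*(¼) = 5/X + ¾ = ¾ + 5/X)
z*s(3, P(-3)) = -93*(¾ + 5/3) = -93*29/12 = -899/4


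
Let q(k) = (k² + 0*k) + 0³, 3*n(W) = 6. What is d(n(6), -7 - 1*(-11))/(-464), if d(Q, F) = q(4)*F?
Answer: -4/29 ≈ -0.13793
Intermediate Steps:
n(W) = 2 (n(W) = (⅓)*6 = 2)
q(k) = k² (q(k) = (k² + 0) + 0 = k² + 0 = k²)
d(Q, F) = 16*F (d(Q, F) = 4²*F = 16*F)
d(n(6), -7 - 1*(-11))/(-464) = (16*(-7 - 1*(-11)))/(-464) = (16*(-7 + 11))*(-1/464) = (16*4)*(-1/464) = 64*(-1/464) = -4/29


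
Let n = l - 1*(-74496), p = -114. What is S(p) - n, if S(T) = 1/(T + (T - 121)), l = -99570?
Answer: 8750825/349 ≈ 25074.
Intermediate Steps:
S(T) = 1/(-121 + 2*T) (S(T) = 1/(T + (-121 + T)) = 1/(-121 + 2*T))
n = -25074 (n = -99570 - 1*(-74496) = -99570 + 74496 = -25074)
S(p) - n = 1/(-121 + 2*(-114)) - 1*(-25074) = 1/(-121 - 228) + 25074 = 1/(-349) + 25074 = -1/349 + 25074 = 8750825/349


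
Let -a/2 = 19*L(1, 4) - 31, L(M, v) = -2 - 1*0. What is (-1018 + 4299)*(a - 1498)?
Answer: -4462160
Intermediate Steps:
L(M, v) = -2 (L(M, v) = -2 + 0 = -2)
a = 138 (a = -2*(19*(-2) - 31) = -2*(-38 - 31) = -2*(-69) = 138)
(-1018 + 4299)*(a - 1498) = (-1018 + 4299)*(138 - 1498) = 3281*(-1360) = -4462160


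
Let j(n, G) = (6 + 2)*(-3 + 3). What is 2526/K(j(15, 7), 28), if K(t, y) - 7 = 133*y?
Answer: 2526/3731 ≈ 0.67703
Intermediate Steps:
j(n, G) = 0 (j(n, G) = 8*0 = 0)
K(t, y) = 7 + 133*y
2526/K(j(15, 7), 28) = 2526/(7 + 133*28) = 2526/(7 + 3724) = 2526/3731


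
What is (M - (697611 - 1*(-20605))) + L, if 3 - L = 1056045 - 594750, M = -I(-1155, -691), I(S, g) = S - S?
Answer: -1179508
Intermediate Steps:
I(S, g) = 0
M = 0 (M = -1*0 = 0)
L = -461292 (L = 3 - (1056045 - 594750) = 3 - 1*461295 = 3 - 461295 = -461292)
(M - (697611 - 1*(-20605))) + L = (0 - (697611 - 1*(-20605))) - 461292 = (0 - (697611 + 20605)) - 461292 = (0 - 1*718216) - 461292 = (0 - 718216) - 461292 = -718216 - 461292 = -1179508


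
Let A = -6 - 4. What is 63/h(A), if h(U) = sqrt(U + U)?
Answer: -63*I*sqrt(5)/10 ≈ -14.087*I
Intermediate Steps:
A = -10
h(U) = sqrt(2)*sqrt(U) (h(U) = sqrt(2*U) = sqrt(2)*sqrt(U))
63/h(A) = 63/((sqrt(2)*sqrt(-10))) = 63/((sqrt(2)*(I*sqrt(10)))) = 63/((2*I*sqrt(5))) = 63*(-I*sqrt(5)/10) = -63*I*sqrt(5)/10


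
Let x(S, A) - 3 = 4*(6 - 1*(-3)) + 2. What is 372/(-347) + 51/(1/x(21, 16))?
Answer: 725205/347 ≈ 2089.9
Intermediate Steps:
x(S, A) = 41 (x(S, A) = 3 + (4*(6 - 1*(-3)) + 2) = 3 + (4*(6 + 3) + 2) = 3 + (4*9 + 2) = 3 + (36 + 2) = 3 + 38 = 41)
372/(-347) + 51/(1/x(21, 16)) = 372/(-347) + 51/(1/41) = 372*(-1/347) + 51/(1/41) = -372/347 + 51*41 = -372/347 + 2091 = 725205/347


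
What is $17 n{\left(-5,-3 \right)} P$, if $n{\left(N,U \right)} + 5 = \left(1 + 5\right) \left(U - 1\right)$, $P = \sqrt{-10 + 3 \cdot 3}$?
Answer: $- 493 i \approx - 493.0 i$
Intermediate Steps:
$P = i$ ($P = \sqrt{-10 + 9} = \sqrt{-1} = i \approx 1.0 i$)
$n{\left(N,U \right)} = -11 + 6 U$ ($n{\left(N,U \right)} = -5 + \left(1 + 5\right) \left(U - 1\right) = -5 + 6 \left(-1 + U\right) = -5 + \left(-6 + 6 U\right) = -11 + 6 U$)
$17 n{\left(-5,-3 \right)} P = 17 \left(-11 + 6 \left(-3\right)\right) i = 17 \left(-11 - 18\right) i = 17 \left(-29\right) i = - 493 i$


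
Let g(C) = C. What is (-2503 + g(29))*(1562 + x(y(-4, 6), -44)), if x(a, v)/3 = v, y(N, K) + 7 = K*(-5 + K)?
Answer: -3537820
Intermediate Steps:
y(N, K) = -7 + K*(-5 + K)
x(a, v) = 3*v
(-2503 + g(29))*(1562 + x(y(-4, 6), -44)) = (-2503 + 29)*(1562 + 3*(-44)) = -2474*(1562 - 132) = -2474*1430 = -3537820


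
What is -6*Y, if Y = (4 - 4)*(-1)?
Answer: 0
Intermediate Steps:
Y = 0 (Y = 0*(-1) = 0)
-6*Y = -6*0 = 0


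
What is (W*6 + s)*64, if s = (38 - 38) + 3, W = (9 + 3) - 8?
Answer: 1728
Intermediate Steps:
W = 4 (W = 12 - 8 = 4)
s = 3 (s = 0 + 3 = 3)
(W*6 + s)*64 = (4*6 + 3)*64 = (24 + 3)*64 = 27*64 = 1728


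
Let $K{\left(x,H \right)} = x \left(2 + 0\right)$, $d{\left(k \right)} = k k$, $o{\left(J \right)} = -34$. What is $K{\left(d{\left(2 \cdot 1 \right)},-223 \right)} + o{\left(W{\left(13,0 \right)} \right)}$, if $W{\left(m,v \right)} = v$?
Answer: $-26$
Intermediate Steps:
$d{\left(k \right)} = k^{2}$
$K{\left(x,H \right)} = 2 x$ ($K{\left(x,H \right)} = x 2 = 2 x$)
$K{\left(d{\left(2 \cdot 1 \right)},-223 \right)} + o{\left(W{\left(13,0 \right)} \right)} = 2 \left(2 \cdot 1\right)^{2} - 34 = 2 \cdot 2^{2} - 34 = 2 \cdot 4 - 34 = 8 - 34 = -26$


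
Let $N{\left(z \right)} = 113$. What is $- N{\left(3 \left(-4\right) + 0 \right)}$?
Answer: $-113$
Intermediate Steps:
$- N{\left(3 \left(-4\right) + 0 \right)} = \left(-1\right) 113 = -113$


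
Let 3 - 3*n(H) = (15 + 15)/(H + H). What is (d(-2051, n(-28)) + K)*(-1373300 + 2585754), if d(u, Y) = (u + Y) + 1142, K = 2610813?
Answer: 44301459627315/14 ≈ 3.1644e+12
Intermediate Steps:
n(H) = 1 - 5/H (n(H) = 1 - (15 + 15)/(3*(H + H)) = 1 - 10/(2*H) = 1 - 10*1/(2*H) = 1 - 5/H)
d(u, Y) = 1142 + Y + u (d(u, Y) = (Y + u) + 1142 = 1142 + Y + u)
(d(-2051, n(-28)) + K)*(-1373300 + 2585754) = ((1142 + (-5 - 28)/(-28) - 2051) + 2610813)*(-1373300 + 2585754) = ((1142 - 1/28*(-33) - 2051) + 2610813)*1212454 = ((1142 + 33/28 - 2051) + 2610813)*1212454 = (-25419/28 + 2610813)*1212454 = (73077345/28)*1212454 = 44301459627315/14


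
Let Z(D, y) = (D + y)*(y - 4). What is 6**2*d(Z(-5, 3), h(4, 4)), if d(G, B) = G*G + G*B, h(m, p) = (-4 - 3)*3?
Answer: -1368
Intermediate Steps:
Z(D, y) = (-4 + y)*(D + y) (Z(D, y) = (D + y)*(-4 + y) = (-4 + y)*(D + y))
h(m, p) = -21 (h(m, p) = -7*3 = -21)
d(G, B) = G**2 + B*G
6**2*d(Z(-5, 3), h(4, 4)) = 6**2*((3**2 - 4*(-5) - 4*3 - 5*3)*(-21 + (3**2 - 4*(-5) - 4*3 - 5*3))) = 36*((9 + 20 - 12 - 15)*(-21 + (9 + 20 - 12 - 15))) = 36*(2*(-21 + 2)) = 36*(2*(-19)) = 36*(-38) = -1368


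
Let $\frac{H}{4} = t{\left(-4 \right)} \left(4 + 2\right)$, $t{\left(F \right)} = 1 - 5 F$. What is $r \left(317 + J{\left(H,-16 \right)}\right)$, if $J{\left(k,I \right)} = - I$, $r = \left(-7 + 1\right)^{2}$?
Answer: $11988$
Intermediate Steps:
$r = 36$ ($r = \left(-6\right)^{2} = 36$)
$H = 504$ ($H = 4 \left(1 - -20\right) \left(4 + 2\right) = 4 \left(1 + 20\right) 6 = 4 \cdot 21 \cdot 6 = 4 \cdot 126 = 504$)
$r \left(317 + J{\left(H,-16 \right)}\right) = 36 \left(317 - -16\right) = 36 \left(317 + 16\right) = 36 \cdot 333 = 11988$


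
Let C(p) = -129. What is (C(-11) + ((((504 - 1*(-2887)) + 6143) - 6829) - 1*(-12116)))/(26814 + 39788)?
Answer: 7346/33301 ≈ 0.22059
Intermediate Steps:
(C(-11) + ((((504 - 1*(-2887)) + 6143) - 6829) - 1*(-12116)))/(26814 + 39788) = (-129 + ((((504 - 1*(-2887)) + 6143) - 6829) - 1*(-12116)))/(26814 + 39788) = (-129 + ((((504 + 2887) + 6143) - 6829) + 12116))/66602 = (-129 + (((3391 + 6143) - 6829) + 12116))*(1/66602) = (-129 + ((9534 - 6829) + 12116))*(1/66602) = (-129 + (2705 + 12116))*(1/66602) = (-129 + 14821)*(1/66602) = 14692*(1/66602) = 7346/33301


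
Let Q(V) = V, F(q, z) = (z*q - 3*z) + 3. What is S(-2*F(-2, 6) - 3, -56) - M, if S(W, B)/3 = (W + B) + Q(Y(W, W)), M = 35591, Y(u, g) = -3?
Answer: -35615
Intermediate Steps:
F(q, z) = 3 - 3*z + q*z (F(q, z) = (q*z - 3*z) + 3 = (-3*z + q*z) + 3 = 3 - 3*z + q*z)
S(W, B) = -9 + 3*B + 3*W (S(W, B) = 3*((W + B) - 3) = 3*((B + W) - 3) = 3*(-3 + B + W) = -9 + 3*B + 3*W)
S(-2*F(-2, 6) - 3, -56) - M = (-9 + 3*(-56) + 3*(-2*(3 - 3*6 - 2*6) - 3)) - 1*35591 = (-9 - 168 + 3*(-2*(3 - 18 - 12) - 3)) - 35591 = (-9 - 168 + 3*(-2*(-27) - 3)) - 35591 = (-9 - 168 + 3*(54 - 3)) - 35591 = (-9 - 168 + 3*51) - 35591 = (-9 - 168 + 153) - 35591 = -24 - 35591 = -35615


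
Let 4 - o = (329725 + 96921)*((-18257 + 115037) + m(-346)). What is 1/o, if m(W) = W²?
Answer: -1/92367152412 ≈ -1.0826e-11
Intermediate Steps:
o = -92367152412 (o = 4 - (329725 + 96921)*((-18257 + 115037) + (-346)²) = 4 - 426646*(96780 + 119716) = 4 - 426646*216496 = 4 - 1*92367152416 = 4 - 92367152416 = -92367152412)
1/o = 1/(-92367152412) = -1/92367152412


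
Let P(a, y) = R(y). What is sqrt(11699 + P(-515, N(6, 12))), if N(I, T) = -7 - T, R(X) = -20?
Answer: sqrt(11679) ≈ 108.07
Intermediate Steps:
P(a, y) = -20
sqrt(11699 + P(-515, N(6, 12))) = sqrt(11699 - 20) = sqrt(11679)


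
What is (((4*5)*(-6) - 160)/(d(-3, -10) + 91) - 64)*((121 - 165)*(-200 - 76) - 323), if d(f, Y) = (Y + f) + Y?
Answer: -13688718/17 ≈ -8.0522e+5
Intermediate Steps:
d(f, Y) = f + 2*Y
(((4*5)*(-6) - 160)/(d(-3, -10) + 91) - 64)*((121 - 165)*(-200 - 76) - 323) = (((4*5)*(-6) - 160)/((-3 + 2*(-10)) + 91) - 64)*((121 - 165)*(-200 - 76) - 323) = ((20*(-6) - 160)/((-3 - 20) + 91) - 64)*(-44*(-276) - 323) = ((-120 - 160)/(-23 + 91) - 64)*(12144 - 323) = (-280/68 - 64)*11821 = (-280*1/68 - 64)*11821 = (-70/17 - 64)*11821 = -1158/17*11821 = -13688718/17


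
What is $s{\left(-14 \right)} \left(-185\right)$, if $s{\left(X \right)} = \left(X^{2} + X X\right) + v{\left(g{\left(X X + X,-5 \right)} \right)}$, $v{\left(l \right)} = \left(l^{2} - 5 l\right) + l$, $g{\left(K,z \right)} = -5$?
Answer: $-80845$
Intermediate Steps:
$v{\left(l \right)} = l^{2} - 4 l$
$s{\left(X \right)} = 45 + 2 X^{2}$ ($s{\left(X \right)} = \left(X^{2} + X X\right) - 5 \left(-4 - 5\right) = \left(X^{2} + X^{2}\right) - -45 = 2 X^{2} + 45 = 45 + 2 X^{2}$)
$s{\left(-14 \right)} \left(-185\right) = \left(45 + 2 \left(-14\right)^{2}\right) \left(-185\right) = \left(45 + 2 \cdot 196\right) \left(-185\right) = \left(45 + 392\right) \left(-185\right) = 437 \left(-185\right) = -80845$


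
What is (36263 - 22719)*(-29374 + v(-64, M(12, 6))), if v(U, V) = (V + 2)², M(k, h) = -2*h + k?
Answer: -397787280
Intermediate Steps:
M(k, h) = k - 2*h
v(U, V) = (2 + V)²
(36263 - 22719)*(-29374 + v(-64, M(12, 6))) = (36263 - 22719)*(-29374 + (2 + (12 - 2*6))²) = 13544*(-29374 + (2 + (12 - 12))²) = 13544*(-29374 + (2 + 0)²) = 13544*(-29374 + 2²) = 13544*(-29374 + 4) = 13544*(-29370) = -397787280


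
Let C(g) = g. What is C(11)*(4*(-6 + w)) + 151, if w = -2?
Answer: -201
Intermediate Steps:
C(11)*(4*(-6 + w)) + 151 = 11*(4*(-6 - 2)) + 151 = 11*(4*(-8)) + 151 = 11*(-32) + 151 = -352 + 151 = -201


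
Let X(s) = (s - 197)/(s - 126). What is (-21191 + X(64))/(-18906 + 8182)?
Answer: 1313709/664888 ≈ 1.9758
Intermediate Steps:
X(s) = (-197 + s)/(-126 + s)
(-21191 + X(64))/(-18906 + 8182) = (-21191 + (-197 + 64)/(-126 + 64))/(-18906 + 8182) = (-21191 - 133/(-62))/(-10724) = (-21191 - 1/62*(-133))*(-1/10724) = (-21191 + 133/62)*(-1/10724) = -1313709/62*(-1/10724) = 1313709/664888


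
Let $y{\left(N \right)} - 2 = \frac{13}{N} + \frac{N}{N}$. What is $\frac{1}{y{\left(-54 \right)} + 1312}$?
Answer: $\frac{54}{70997} \approx 0.0007606$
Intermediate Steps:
$y{\left(N \right)} = 3 + \frac{13}{N}$ ($y{\left(N \right)} = 2 + \left(\frac{13}{N} + \frac{N}{N}\right) = 2 + \left(\frac{13}{N} + 1\right) = 2 + \left(1 + \frac{13}{N}\right) = 3 + \frac{13}{N}$)
$\frac{1}{y{\left(-54 \right)} + 1312} = \frac{1}{\left(3 + \frac{13}{-54}\right) + 1312} = \frac{1}{\left(3 + 13 \left(- \frac{1}{54}\right)\right) + 1312} = \frac{1}{\left(3 - \frac{13}{54}\right) + 1312} = \frac{1}{\frac{149}{54} + 1312} = \frac{1}{\frac{70997}{54}} = \frac{54}{70997}$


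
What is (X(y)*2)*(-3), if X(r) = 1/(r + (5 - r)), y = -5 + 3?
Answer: -6/5 ≈ -1.2000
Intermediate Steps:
y = -2
X(r) = 1/5
(X(y)*2)*(-3) = ((1/5)*2)*(-3) = (2/5)*(-3) = -6/5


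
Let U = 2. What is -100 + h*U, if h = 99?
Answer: 98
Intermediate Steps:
-100 + h*U = -100 + 99*2 = -100 + 198 = 98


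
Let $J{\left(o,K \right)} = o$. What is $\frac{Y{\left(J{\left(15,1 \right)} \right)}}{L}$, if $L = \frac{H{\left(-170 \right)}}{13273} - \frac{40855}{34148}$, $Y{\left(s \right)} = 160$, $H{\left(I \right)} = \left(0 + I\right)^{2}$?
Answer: $\frac{14503884928}{88921757} \approx 163.11$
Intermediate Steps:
$H{\left(I \right)} = I^{2}$
$L = \frac{444608785}{453246404}$ ($L = \frac{\left(-170\right)^{2}}{13273} - \frac{40855}{34148} = 28900 \cdot \frac{1}{13273} - \frac{40855}{34148} = \frac{28900}{13273} - \frac{40855}{34148} = \frac{444608785}{453246404} \approx 0.98094$)
$\frac{Y{\left(J{\left(15,1 \right)} \right)}}{L} = \frac{160}{\frac{444608785}{453246404}} = 160 \cdot \frac{453246404}{444608785} = \frac{14503884928}{88921757}$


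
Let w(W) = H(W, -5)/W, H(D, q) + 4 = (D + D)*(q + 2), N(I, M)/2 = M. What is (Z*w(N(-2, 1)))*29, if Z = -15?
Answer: 3480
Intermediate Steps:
N(I, M) = 2*M
H(D, q) = -4 + 2*D*(2 + q) (H(D, q) = -4 + (D + D)*(q + 2) = -4 + (2*D)*(2 + q) = -4 + 2*D*(2 + q))
w(W) = (-4 - 6*W)/W (w(W) = (-4 + 4*W + 2*W*(-5))/W = (-4 + 4*W - 10*W)/W = (-4 - 6*W)/W)
(Z*w(N(-2, 1)))*29 = -15*(-6 - 4/(2*1))*29 = -15*(-6 - 4/2)*29 = -15*(-6 - 4*½)*29 = -15*(-6 - 2)*29 = -15*(-8)*29 = 120*29 = 3480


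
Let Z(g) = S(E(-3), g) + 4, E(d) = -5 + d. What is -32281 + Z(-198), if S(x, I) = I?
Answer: -32475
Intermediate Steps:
Z(g) = 4 + g (Z(g) = g + 4 = 4 + g)
-32281 + Z(-198) = -32281 + (4 - 198) = -32281 - 194 = -32475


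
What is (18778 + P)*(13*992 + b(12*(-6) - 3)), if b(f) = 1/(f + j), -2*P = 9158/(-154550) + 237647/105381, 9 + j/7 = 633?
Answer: 8465277341269356246323/34959258915075 ≈ 2.4215e+8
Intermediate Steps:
j = 4368 (j = -63 + 7*633 = -63 + 4431 = 4368)
P = -8940816163/8143316775 (P = -(9158/(-154550) + 237647/105381)/2 = -(9158*(-1/154550) + 237647*(1/105381))/2 = -(-4579/77275 + 237647/105381)/2 = -½*17881632326/8143316775 = -8940816163/8143316775 ≈ -1.0979)
b(f) = 1/(4368 + f) (b(f) = 1/(f + 4368) = 1/(4368 + f))
(18778 + P)*(13*992 + b(12*(-6) - 3)) = (18778 - 8940816163/8143316775)*(13*992 + 1/(4368 + (12*(-6) - 3))) = 152906261584787*(12896 + 1/(4368 + (-72 - 3)))/8143316775 = 152906261584787*(12896 + 1/(4368 - 75))/8143316775 = 152906261584787*(12896 + 1/4293)/8143316775 = (152906261584787/8143316775)*(55362529/4293) = 8465277341269356246323/34959258915075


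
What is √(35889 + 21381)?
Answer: √57270 ≈ 239.31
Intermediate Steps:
√(35889 + 21381) = √57270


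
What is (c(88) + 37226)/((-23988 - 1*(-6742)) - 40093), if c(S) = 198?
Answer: -37424/57339 ≈ -0.65268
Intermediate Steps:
(c(88) + 37226)/((-23988 - 1*(-6742)) - 40093) = (198 + 37226)/((-23988 - 1*(-6742)) - 40093) = 37424/((-23988 + 6742) - 40093) = 37424/(-17246 - 40093) = 37424/(-57339) = 37424*(-1/57339) = -37424/57339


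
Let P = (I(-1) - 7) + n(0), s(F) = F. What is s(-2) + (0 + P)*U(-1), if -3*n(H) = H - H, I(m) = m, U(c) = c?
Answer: 6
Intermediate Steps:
n(H) = 0 (n(H) = -(H - H)/3 = -⅓*0 = 0)
P = -8 (P = (-1 - 7) + 0 = -8 + 0 = -8)
s(-2) + (0 + P)*U(-1) = -2 + (0 - 8)*(-1) = -2 - 8*(-1) = -2 + 8 = 6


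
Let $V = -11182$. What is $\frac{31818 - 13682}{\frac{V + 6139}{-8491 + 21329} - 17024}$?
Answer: $- \frac{232829968}{218559155} \approx -1.0653$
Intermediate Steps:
$\frac{31818 - 13682}{\frac{V + 6139}{-8491 + 21329} - 17024} = \frac{31818 - 13682}{\frac{-11182 + 6139}{-8491 + 21329} - 17024} = \frac{18136}{- \frac{5043}{12838} - 17024} = \frac{18136}{- \frac{218559155}{12838}} = 18136 \left(- \frac{12838}{218559155}\right) = - \frac{232829968}{218559155}$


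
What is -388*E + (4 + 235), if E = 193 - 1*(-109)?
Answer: -116937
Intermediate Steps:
E = 302 (E = 193 + 109 = 302)
-388*E + (4 + 235) = -388*302 + (4 + 235) = -117176 + 239 = -116937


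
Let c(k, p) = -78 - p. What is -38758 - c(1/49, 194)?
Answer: -38486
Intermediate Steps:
-38758 - c(1/49, 194) = -38758 - (-78 - 1*194) = -38758 - (-78 - 194) = -38758 - 1*(-272) = -38758 + 272 = -38486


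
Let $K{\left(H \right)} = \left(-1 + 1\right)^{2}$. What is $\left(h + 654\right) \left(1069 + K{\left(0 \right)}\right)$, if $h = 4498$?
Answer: $5507488$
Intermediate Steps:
$K{\left(H \right)} = 0$ ($K{\left(H \right)} = 0^{2} = 0$)
$\left(h + 654\right) \left(1069 + K{\left(0 \right)}\right) = \left(4498 + 654\right) \left(1069 + 0\right) = 5152 \cdot 1069 = 5507488$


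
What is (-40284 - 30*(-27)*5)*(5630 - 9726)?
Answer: 148414464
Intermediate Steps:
(-40284 - 30*(-27)*5)*(5630 - 9726) = (-40284 + 810*5)*(-4096) = (-40284 + 4050)*(-4096) = -36234*(-4096) = 148414464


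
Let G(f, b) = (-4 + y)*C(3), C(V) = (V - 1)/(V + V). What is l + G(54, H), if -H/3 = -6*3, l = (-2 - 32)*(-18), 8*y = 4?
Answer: 3665/6 ≈ 610.83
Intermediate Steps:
y = 1/2 (y = (1/8)*4 = 1/2 ≈ 0.50000)
l = 612 (l = -34*(-18) = 612)
C(V) = (-1 + V)/(2*V) (C(V) = (-1 + V)/((2*V)) = (-1 + V)*(1/(2*V)) = (-1 + V)/(2*V))
H = 54 (H = -(-18)*3 = -3*(-18) = 54)
G(f, b) = -7/6 (G(f, b) = (-4 + 1/2)*((1/2)*(-1 + 3)/3) = -7*2/(4*3) = -7/2*1/3 = -7/6)
l + G(54, H) = 612 - 7/6 = 3665/6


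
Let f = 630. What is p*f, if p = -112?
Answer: -70560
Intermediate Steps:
p*f = -112*630 = -70560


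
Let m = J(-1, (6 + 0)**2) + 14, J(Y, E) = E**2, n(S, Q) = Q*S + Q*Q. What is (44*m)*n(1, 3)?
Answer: 691680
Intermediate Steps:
n(S, Q) = Q**2 + Q*S (n(S, Q) = Q*S + Q**2 = Q**2 + Q*S)
m = 1310 (m = ((6 + 0)**2)**2 + 14 = (6**2)**2 + 14 = 36**2 + 14 = 1296 + 14 = 1310)
(44*m)*n(1, 3) = (44*1310)*(3*(3 + 1)) = 57640*(3*4) = 57640*12 = 691680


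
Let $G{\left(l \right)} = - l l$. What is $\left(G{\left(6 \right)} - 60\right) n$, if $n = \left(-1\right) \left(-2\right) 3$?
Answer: $-576$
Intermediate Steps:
$G{\left(l \right)} = - l^{2}$
$n = 6$ ($n = 2 \cdot 3 = 6$)
$\left(G{\left(6 \right)} - 60\right) n = \left(- 6^{2} - 60\right) 6 = \left(\left(-1\right) 36 - 60\right) 6 = \left(-36 - 60\right) 6 = \left(-96\right) 6 = -576$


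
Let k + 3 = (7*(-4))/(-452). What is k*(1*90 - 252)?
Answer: 53784/113 ≈ 475.96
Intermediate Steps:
k = -332/113 (k = -3 + (7*(-4))/(-452) = -3 - 28*(-1/452) = -3 + 7/113 = -332/113 ≈ -2.9381)
k*(1*90 - 252) = -332*(1*90 - 252)/113 = -332*(90 - 252)/113 = -332/113*(-162) = 53784/113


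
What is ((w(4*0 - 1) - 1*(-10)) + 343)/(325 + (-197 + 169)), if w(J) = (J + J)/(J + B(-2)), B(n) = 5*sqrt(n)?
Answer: 18005/15147 + 10*I*sqrt(2)/15147 ≈ 1.1887 + 0.00093366*I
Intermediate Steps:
w(J) = 2*J/(J + 5*I*sqrt(2)) (w(J) = (J + J)/(J + 5*sqrt(-2)) = (2*J)/(J + 5*(I*sqrt(2))) = (2*J)/(J + 5*I*sqrt(2)) = 2*J/(J + 5*I*sqrt(2)))
((w(4*0 - 1) - 1*(-10)) + 343)/(325 + (-197 + 169)) = ((2*(4*0 - 1)/((4*0 - 1) + 5*I*sqrt(2)) - 1*(-10)) + 343)/(325 + (-197 + 169)) = ((2*(0 - 1)/((0 - 1) + 5*I*sqrt(2)) + 10) + 343)/(325 - 28) = ((2*(-1)/(-1 + 5*I*sqrt(2)) + 10) + 343)/297 = ((-2/(-1 + 5*I*sqrt(2)) + 10) + 343)*(1/297) = ((10 - 2/(-1 + 5*I*sqrt(2))) + 343)*(1/297) = (353 - 2/(-1 + 5*I*sqrt(2)))*(1/297) = 353/297 - 2/(297*(-1 + 5*I*sqrt(2)))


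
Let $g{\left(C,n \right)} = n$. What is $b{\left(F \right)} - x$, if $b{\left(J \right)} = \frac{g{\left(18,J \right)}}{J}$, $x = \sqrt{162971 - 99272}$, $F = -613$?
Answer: $1 - \sqrt{63699} \approx -251.39$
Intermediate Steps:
$x = \sqrt{63699} \approx 252.39$
$b{\left(J \right)} = 1$ ($b{\left(J \right)} = \frac{J}{J} = 1$)
$b{\left(F \right)} - x = 1 - \sqrt{63699}$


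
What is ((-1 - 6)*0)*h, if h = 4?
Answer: 0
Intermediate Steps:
((-1 - 6)*0)*h = ((-1 - 6)*0)*4 = -7*0*4 = 0*4 = 0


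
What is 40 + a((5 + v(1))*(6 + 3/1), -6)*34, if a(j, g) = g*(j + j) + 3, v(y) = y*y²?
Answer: -21890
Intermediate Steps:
v(y) = y³
a(j, g) = 3 + 2*g*j (a(j, g) = g*(2*j) + 3 = 2*g*j + 3 = 3 + 2*g*j)
40 + a((5 + v(1))*(6 + 3/1), -6)*34 = 40 + (3 + 2*(-6)*((5 + 1³)*(6 + 3/1)))*34 = 40 + (3 + 2*(-6)*((5 + 1)*(6 + 3*1)))*34 = 40 + (3 + 2*(-6)*(6*(6 + 3)))*34 = 40 + (3 + 2*(-6)*(6*9))*34 = 40 + (3 + 2*(-6)*54)*34 = 40 + (3 - 648)*34 = 40 - 645*34 = 40 - 21930 = -21890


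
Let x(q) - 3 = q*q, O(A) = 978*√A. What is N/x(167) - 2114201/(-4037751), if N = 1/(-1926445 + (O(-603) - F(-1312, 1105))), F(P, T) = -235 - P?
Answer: 109562525752248956219545/209245099181384167469856 - 1467*I*√67/51822189922405856 ≈ 0.52361 - 2.3171e-13*I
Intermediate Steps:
x(q) = 3 + q² (x(q) = 3 + q*q = 3 + q²)
N = 1/(-1927522 + 2934*I*√67) (N = 1/(-1926445 + (978*√(-603) - (-235 - 1*(-1312)))) = 1/(-1926445 + (978*(3*I*√67) - (-235 + 1312))) = 1/(-1926445 + (2934*I*√67 - 1*1077)) = 1/(-1926445 + (2934*I*√67 - 1077)) = 1/(-1926445 + (-1077 + 2934*I*√67)) = 1/(-1927522 + 2934*I*√67) ≈ -5.1872e-7 - 6.463e-9*I)
N/x(167) - 2114201/(-4037751) = (-963761/1857958910168 - 1467*I*√67/1857958910168)/(3 + 167²) - 2114201/(-4037751) = (-963761/1857958910168 - 1467*I*√67/1857958910168)/(3 + 27889) - 2114201*(-1/4037751) = (-963761/1857958910168 - 1467*I*√67/1857958910168)/27892 + 2114201/4037751 = (-963761/1857958910168 - 1467*I*√67/1857958910168)*(1/27892) + 2114201/4037751 = (-963761/51822189922405856 - 1467*I*√67/51822189922405856) + 2114201/4037751 = 109562525752248956219545/209245099181384167469856 - 1467*I*√67/51822189922405856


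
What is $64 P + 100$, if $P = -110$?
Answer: $-6940$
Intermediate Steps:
$64 P + 100 = 64 \left(-110\right) + 100 = -7040 + 100 = -6940$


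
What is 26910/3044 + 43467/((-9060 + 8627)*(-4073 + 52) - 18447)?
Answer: 5811089676/655466803 ≈ 8.8656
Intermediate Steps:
26910/3044 + 43467/((-9060 + 8627)*(-4073 + 52) - 18447) = 26910*(1/3044) + 43467/(-433*(-4021) - 18447) = 13455/1522 + 43467/(1741093 - 18447) = 13455/1522 + 43467/1722646 = 5811089676/655466803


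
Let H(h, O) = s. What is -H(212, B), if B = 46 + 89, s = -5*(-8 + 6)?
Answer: -10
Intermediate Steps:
s = 10 (s = -5*(-2) = 10)
B = 135
H(h, O) = 10
-H(212, B) = -1*10 = -10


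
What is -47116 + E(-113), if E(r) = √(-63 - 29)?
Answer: -47116 + 2*I*√23 ≈ -47116.0 + 9.5917*I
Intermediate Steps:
E(r) = 2*I*√23 (E(r) = √(-92) = 2*I*√23)
-47116 + E(-113) = -47116 + 2*I*√23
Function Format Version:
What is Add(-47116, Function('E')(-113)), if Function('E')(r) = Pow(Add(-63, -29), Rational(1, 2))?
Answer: Add(-47116, Mul(2, I, Pow(23, Rational(1, 2)))) ≈ Add(-47116., Mul(9.5917, I))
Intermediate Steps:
Function('E')(r) = Mul(2, I, Pow(23, Rational(1, 2))) (Function('E')(r) = Pow(-92, Rational(1, 2)) = Mul(2, I, Pow(23, Rational(1, 2))))
Add(-47116, Function('E')(-113)) = Add(-47116, Mul(2, I, Pow(23, Rational(1, 2))))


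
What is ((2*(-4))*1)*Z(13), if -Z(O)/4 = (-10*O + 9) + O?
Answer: -3456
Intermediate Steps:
Z(O) = -36 + 36*O (Z(O) = -4*((-10*O + 9) + O) = -4*((9 - 10*O) + O) = -4*(9 - 9*O) = -36 + 36*O)
((2*(-4))*1)*Z(13) = ((2*(-4))*1)*(-36 + 36*13) = (-8*1)*(-36 + 468) = -8*432 = -3456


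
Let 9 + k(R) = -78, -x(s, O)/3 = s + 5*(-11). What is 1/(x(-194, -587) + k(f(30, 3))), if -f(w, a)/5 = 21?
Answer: 1/660 ≈ 0.0015152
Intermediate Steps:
x(s, O) = 165 - 3*s (x(s, O) = -3*(s + 5*(-11)) = -3*(s - 55) = -3*(-55 + s) = 165 - 3*s)
f(w, a) = -105 (f(w, a) = -5*21 = -105)
k(R) = -87 (k(R) = -9 - 78 = -87)
1/(x(-194, -587) + k(f(30, 3))) = 1/((165 - 3*(-194)) - 87) = 1/((165 + 582) - 87) = 1/(747 - 87) = 1/660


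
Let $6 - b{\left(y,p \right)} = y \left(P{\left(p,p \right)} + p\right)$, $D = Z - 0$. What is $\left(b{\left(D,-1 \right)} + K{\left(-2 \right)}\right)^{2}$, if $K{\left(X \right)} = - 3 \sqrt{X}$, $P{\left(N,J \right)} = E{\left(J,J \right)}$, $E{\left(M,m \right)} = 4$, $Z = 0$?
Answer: $18 - 36 i \sqrt{2} \approx 18.0 - 50.912 i$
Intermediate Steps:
$P{\left(N,J \right)} = 4$
$D = 0$ ($D = 0 - 0 = 0 + 0 = 0$)
$b{\left(y,p \right)} = 6 - y \left(4 + p\right)$
$\left(b{\left(D,-1 \right)} + K{\left(-2 \right)}\right)^{2} = \left(\left(6 - 0 - \left(-1\right) 0\right) - 3 \sqrt{-2}\right)^{2} = \left(\left(6 + 0 + 0\right) - 3 i \sqrt{2}\right)^{2} = \left(6 - 3 i \sqrt{2}\right)^{2}$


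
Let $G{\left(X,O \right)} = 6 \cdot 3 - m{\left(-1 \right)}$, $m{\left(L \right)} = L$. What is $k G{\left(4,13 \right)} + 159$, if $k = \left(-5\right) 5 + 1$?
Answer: $-297$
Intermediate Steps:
$k = -24$ ($k = -25 + 1 = -24$)
$G{\left(X,O \right)} = 19$ ($G{\left(X,O \right)} = 6 \cdot 3 - -1 = 18 + 1 = 19$)
$k G{\left(4,13 \right)} + 159 = \left(-24\right) 19 + 159 = -456 + 159 = -297$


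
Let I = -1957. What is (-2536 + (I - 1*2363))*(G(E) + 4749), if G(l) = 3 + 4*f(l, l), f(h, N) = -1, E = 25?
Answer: -32552288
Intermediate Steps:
G(l) = -1 (G(l) = 3 + 4*(-1) = 3 - 4 = -1)
(-2536 + (I - 1*2363))*(G(E) + 4749) = (-2536 + (-1957 - 1*2363))*(-1 + 4749) = (-2536 + (-1957 - 2363))*4748 = (-2536 - 4320)*4748 = -6856*4748 = -32552288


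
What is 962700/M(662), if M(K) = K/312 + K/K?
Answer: 150181200/487 ≈ 3.0838e+5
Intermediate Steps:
M(K) = 1 + K/312 (M(K) = K*(1/312) + 1 = K/312 + 1 = 1 + K/312)
962700/M(662) = 962700/(1 + (1/312)*662) = 962700/(1 + 331/156) = 962700/(487/156) = 962700*(156/487) = 150181200/487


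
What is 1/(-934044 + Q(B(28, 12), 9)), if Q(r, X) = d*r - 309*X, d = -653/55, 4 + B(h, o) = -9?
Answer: -55/51516886 ≈ -1.0676e-6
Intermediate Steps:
B(h, o) = -13 (B(h, o) = -4 - 9 = -13)
d = -653/55 (d = -653*1/55 = -653/55 ≈ -11.873)
Q(r, X) = -309*X - 653*r/55 (Q(r, X) = -653*r/55 - 309*X = -309*X - 653*r/55)
1/(-934044 + Q(B(28, 12), 9)) = 1/(-934044 + (-309*9 - 653/55*(-13))) = 1/(-934044 + (-2781 + 8489/55)) = 1/(-934044 - 144466/55) = 1/(-51516886/55) = -55/51516886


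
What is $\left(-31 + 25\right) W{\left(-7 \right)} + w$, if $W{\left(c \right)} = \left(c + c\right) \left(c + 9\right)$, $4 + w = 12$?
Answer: $176$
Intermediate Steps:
$w = 8$ ($w = -4 + 12 = 8$)
$W{\left(c \right)} = 2 c \left(9 + c\right)$
$\left(-31 + 25\right) W{\left(-7 \right)} + w = \left(-31 + 25\right) 2 \left(-7\right) \left(9 - 7\right) + 8 = - 6 \cdot 2 \left(-7\right) 2 + 8 = \left(-6\right) \left(-28\right) + 8 = 168 + 8 = 176$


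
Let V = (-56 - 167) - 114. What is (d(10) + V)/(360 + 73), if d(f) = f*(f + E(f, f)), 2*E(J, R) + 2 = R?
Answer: -197/433 ≈ -0.45497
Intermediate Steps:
E(J, R) = -1 + R/2
V = -337 (V = -223 - 114 = -337)
d(f) = f*(-1 + 3*f/2) (d(f) = f*(f + (-1 + f/2)) = f*(-1 + 3*f/2))
(d(10) + V)/(360 + 73) = ((1/2)*10*(-2 + 3*10) - 337)/(360 + 73) = ((1/2)*10*(-2 + 30) - 337)/433 = ((1/2)*10*28 - 337)*(1/433) = (140 - 337)*(1/433) = -197*1/433 = -197/433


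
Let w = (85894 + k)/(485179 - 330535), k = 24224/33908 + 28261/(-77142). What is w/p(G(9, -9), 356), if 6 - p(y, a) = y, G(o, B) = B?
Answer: 56169125857651/1516901605750440 ≈ 0.037029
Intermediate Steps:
k = 227603455/653932734 (k = 24224*(1/33908) + 28261*(-1/77142) = 6056/8477 - 28261/77142 = 227603455/653932734 ≈ 0.34805)
p(y, a) = 6 - y
w = 56169125857651/101126773716696 (w = (85894 + 227603455/653932734)/(485179 - 330535) = (56169125857651/653932734)/154644 = (56169125857651/653932734)*(1/154644) = 56169125857651/101126773716696 ≈ 0.55543)
w/p(G(9, -9), 356) = 56169125857651/(101126773716696*(6 - 1*(-9))) = 56169125857651/(101126773716696*(6 + 9)) = (56169125857651/101126773716696)/15 = (56169125857651/101126773716696)*(1/15) = 56169125857651/1516901605750440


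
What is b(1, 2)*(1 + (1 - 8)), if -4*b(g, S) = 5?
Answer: 15/2 ≈ 7.5000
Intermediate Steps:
b(g, S) = -5/4 (b(g, S) = -¼*5 = -5/4)
b(1, 2)*(1 + (1 - 8)) = -5*(1 + (1 - 8))/4 = -5*(1 - 7)/4 = -5/4*(-6) = 15/2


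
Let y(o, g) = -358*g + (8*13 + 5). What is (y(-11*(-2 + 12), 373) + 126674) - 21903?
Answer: -28654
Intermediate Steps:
y(o, g) = 109 - 358*g (y(o, g) = -358*g + (104 + 5) = -358*g + 109 = 109 - 358*g)
(y(-11*(-2 + 12), 373) + 126674) - 21903 = ((109 - 358*373) + 126674) - 21903 = ((109 - 133534) + 126674) - 21903 = (-133425 + 126674) - 21903 = -6751 - 21903 = -28654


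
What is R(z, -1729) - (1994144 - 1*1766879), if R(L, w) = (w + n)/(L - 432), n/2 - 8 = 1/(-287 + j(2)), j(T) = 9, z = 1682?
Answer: -19743765929/86875 ≈ -2.2727e+5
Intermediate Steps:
n = 2223/139 (n = 16 + 2/(-287 + 9) = 16 + 2/(-278) = 16 + 2*(-1/278) = 16 - 1/139 = 2223/139 ≈ 15.993)
R(L, w) = (2223/139 + w)/(-432 + L) (R(L, w) = (w + 2223/139)/(L - 432) = (2223/139 + w)/(-432 + L))
R(z, -1729) - (1994144 - 1*1766879) = (2223/139 - 1729)/(-432 + 1682) - (1994144 - 1*1766879) = -238108/139/1250 - (1994144 - 1766879) = (1/1250)*(-238108/139) - 1*227265 = -119054/86875 - 227265 = -19743765929/86875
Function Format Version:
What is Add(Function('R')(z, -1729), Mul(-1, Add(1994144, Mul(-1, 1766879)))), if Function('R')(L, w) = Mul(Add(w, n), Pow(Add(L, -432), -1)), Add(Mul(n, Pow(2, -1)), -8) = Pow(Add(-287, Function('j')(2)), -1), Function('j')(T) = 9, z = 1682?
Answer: Rational(-19743765929, 86875) ≈ -2.2727e+5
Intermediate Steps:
n = Rational(2223, 139) (n = Add(16, Mul(2, Pow(Add(-287, 9), -1))) = Add(16, Mul(2, Pow(-278, -1))) = Add(16, Mul(2, Rational(-1, 278))) = Add(16, Rational(-1, 139)) = Rational(2223, 139) ≈ 15.993)
Function('R')(L, w) = Mul(Pow(Add(-432, L), -1), Add(Rational(2223, 139), w)) (Function('R')(L, w) = Mul(Add(w, Rational(2223, 139)), Pow(Add(L, -432), -1)) = Mul(Add(Rational(2223, 139), w), Pow(Add(-432, L), -1)) = Mul(Pow(Add(-432, L), -1), Add(Rational(2223, 139), w)))
Add(Function('R')(z, -1729), Mul(-1, Add(1994144, Mul(-1, 1766879)))) = Add(Mul(Pow(Add(-432, 1682), -1), Add(Rational(2223, 139), -1729)), Mul(-1, Add(1994144, Mul(-1, 1766879)))) = Add(Mul(Pow(1250, -1), Rational(-238108, 139)), Mul(-1, Add(1994144, -1766879))) = Add(Mul(Rational(1, 1250), Rational(-238108, 139)), Mul(-1, 227265)) = Add(Rational(-119054, 86875), -227265) = Rational(-19743765929, 86875)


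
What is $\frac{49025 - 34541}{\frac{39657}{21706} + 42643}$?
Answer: $\frac{314389704}{925648615} \approx 0.33964$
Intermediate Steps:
$\frac{49025 - 34541}{\frac{39657}{21706} + 42643} = \frac{14484}{39657 \cdot \frac{1}{21706} + 42643} = \frac{14484}{\frac{39657}{21706} + 42643} = \frac{14484}{\frac{925648615}{21706}} = 14484 \cdot \frac{21706}{925648615} = \frac{314389704}{925648615}$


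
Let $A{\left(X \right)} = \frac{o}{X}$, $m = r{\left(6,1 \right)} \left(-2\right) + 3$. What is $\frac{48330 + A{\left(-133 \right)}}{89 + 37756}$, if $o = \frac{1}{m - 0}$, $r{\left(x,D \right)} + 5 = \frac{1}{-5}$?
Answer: $\frac{86133725}{67447359} \approx 1.2771$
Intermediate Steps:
$r{\left(x,D \right)} = - \frac{26}{5}$ ($r{\left(x,D \right)} = -5 + \frac{1}{-5} = -5 - \frac{1}{5} = - \frac{26}{5}$)
$m = \frac{67}{5}$ ($m = \left(- \frac{26}{5}\right) \left(-2\right) + 3 = \frac{52}{5} + 3 = \frac{67}{5} \approx 13.4$)
$o = \frac{5}{67}$ ($o = \frac{1}{\frac{67}{5} - 0} = \frac{1}{\frac{67}{5} + 0} = \frac{1}{\frac{67}{5}} = \frac{5}{67} \approx 0.074627$)
$A{\left(X \right)} = \frac{5}{67 X}$
$\frac{48330 + A{\left(-133 \right)}}{89 + 37756} = \frac{48330 + \frac{5}{67 \left(-133\right)}}{89 + 37756} = \frac{48330 + \frac{5}{67} \left(- \frac{1}{133}\right)}{37845} = \left(48330 - \frac{5}{8911}\right) \frac{1}{37845} = \frac{430668625}{8911} \cdot \frac{1}{37845} = \frac{86133725}{67447359}$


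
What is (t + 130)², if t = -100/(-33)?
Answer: 19272100/1089 ≈ 17697.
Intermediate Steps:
t = 100/33 (t = -100*(-1/33) = 100/33 ≈ 3.0303)
(t + 130)² = (100/33 + 130)² = (4390/33)² = 19272100/1089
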